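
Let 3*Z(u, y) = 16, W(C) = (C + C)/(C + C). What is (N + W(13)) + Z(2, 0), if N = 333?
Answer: 1018/3 ≈ 339.33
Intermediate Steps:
W(C) = 1 (W(C) = (2*C)/((2*C)) = (2*C)*(1/(2*C)) = 1)
Z(u, y) = 16/3 (Z(u, y) = (⅓)*16 = 16/3)
(N + W(13)) + Z(2, 0) = (333 + 1) + 16/3 = 334 + 16/3 = 1018/3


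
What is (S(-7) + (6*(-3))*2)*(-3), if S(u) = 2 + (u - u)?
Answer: 102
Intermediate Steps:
S(u) = 2 (S(u) = 2 + 0 = 2)
(S(-7) + (6*(-3))*2)*(-3) = (2 + (6*(-3))*2)*(-3) = (2 - 18*2)*(-3) = (2 - 36)*(-3) = -34*(-3) = 102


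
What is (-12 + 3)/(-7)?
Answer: 9/7 ≈ 1.2857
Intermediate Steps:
(-12 + 3)/(-7) = -1/7*(-9) = 9/7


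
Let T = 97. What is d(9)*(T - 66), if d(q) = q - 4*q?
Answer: -837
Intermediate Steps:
d(q) = -3*q
d(9)*(T - 66) = (-3*9)*(97 - 66) = -27*31 = -837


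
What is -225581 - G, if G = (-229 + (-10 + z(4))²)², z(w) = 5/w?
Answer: -63697457/256 ≈ -2.4882e+5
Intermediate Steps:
G = 5948721/256 (G = (-229 + (-10 + 5/4)²)² = (-229 + (-35/4)²)² = (-229 + 1225/16)² = (-2439/16)² = 5948721/256 ≈ 23237.)
-225581 - G = -225581 - 1*5948721/256 = -225581 - 5948721/256 = -63697457/256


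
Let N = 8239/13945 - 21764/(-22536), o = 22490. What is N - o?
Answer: -1766829970429/78566130 ≈ -22488.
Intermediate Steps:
N = 122293271/78566130 (N = 8239*(1/13945) - 21764*(-1/22536) = 8239/13945 + 5441/5634 = 122293271/78566130 ≈ 1.5566)
N - o = 122293271/78566130 - 1*22490 = 122293271/78566130 - 22490 = -1766829970429/78566130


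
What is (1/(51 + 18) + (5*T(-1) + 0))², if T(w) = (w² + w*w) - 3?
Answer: 118336/4761 ≈ 24.855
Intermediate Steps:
T(w) = -3 + 2*w² (T(w) = (w² + w²) - 3 = 2*w² - 3 = -3 + 2*w²)
(1/(51 + 18) + (5*T(-1) + 0))² = (1/(51 + 18) + (5*(-3 + 2*(-1)²) + 0))² = (1/69 + (5*(-3 + 2*1) + 0))² = (1/69 + (5*(-3 + 2) + 0))² = (1/69 + (5*(-1) + 0))² = (1/69 + (-5 + 0))² = (1/69 - 5)² = (-344/69)² = 118336/4761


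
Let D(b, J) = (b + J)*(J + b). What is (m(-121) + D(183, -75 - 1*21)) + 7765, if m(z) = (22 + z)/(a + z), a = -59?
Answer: 306691/20 ≈ 15335.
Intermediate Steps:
D(b, J) = (J + b)² (D(b, J) = (J + b)*(J + b) = (J + b)²)
m(z) = (22 + z)/(-59 + z)
(m(-121) + D(183, -75 - 1*21)) + 7765 = ((22 - 121)/(-59 - 121) + ((-75 - 1*21) + 183)²) + 7765 = (-99/(-180) + ((-75 - 21) + 183)²) + 7765 = (-1/180*(-99) + (-96 + 183)²) + 7765 = (11/20 + 87²) + 7765 = (11/20 + 7569) + 7765 = 151391/20 + 7765 = 306691/20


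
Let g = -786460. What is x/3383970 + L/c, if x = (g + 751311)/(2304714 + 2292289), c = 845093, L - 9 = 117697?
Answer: 1831048659490084603/13146368323596447630 ≈ 0.13928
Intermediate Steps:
L = 117706 (L = 9 + 117697 = 117706)
x = -35149/4597003 (x = (-786460 + 751311)/(2304714 + 2292289) = -35149/4597003 ≈ -0.0076461)
x/3383970 + L/c = -35149/4597003/3383970 + 117706/845093 = -35149/4597003*1/3383970 + 117706*(1/845093) = -35149/15556120241910 + 117706/845093 = 1831048659490084603/13146368323596447630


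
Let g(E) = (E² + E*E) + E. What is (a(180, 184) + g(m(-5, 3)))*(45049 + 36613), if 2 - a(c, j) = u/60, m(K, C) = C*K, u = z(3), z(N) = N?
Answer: 356822109/10 ≈ 3.5682e+7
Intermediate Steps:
u = 3
a(c, j) = 39/20 (a(c, j) = 2 - 3/60 = 2 - 1*1/20 = 2 - 1/20 = 39/20)
g(E) = E + 2*E² (g(E) = (E² + E²) + E = 2*E² + E = E + 2*E²)
(a(180, 184) + g(m(-5, 3)))*(45049 + 36613) = (39/20 + (3*(-5))*(1 + 2*(3*(-5))))*(45049 + 36613) = (39/20 - 15*(1 + 2*(-15)))*81662 = (39/20 - 15*(1 - 30))*81662 = (39/20 - 15*(-29))*81662 = (39/20 + 435)*81662 = (8739/20)*81662 = 356822109/10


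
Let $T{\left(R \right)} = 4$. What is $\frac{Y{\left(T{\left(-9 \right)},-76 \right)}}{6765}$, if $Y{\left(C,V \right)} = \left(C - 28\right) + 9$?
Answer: $- \frac{1}{451} \approx -0.0022173$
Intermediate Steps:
$Y{\left(C,V \right)} = -19 + C$ ($Y{\left(C,V \right)} = \left(-28 + C\right) + 9 = -19 + C$)
$\frac{Y{\left(T{\left(-9 \right)},-76 \right)}}{6765} = \frac{-19 + 4}{6765} = \left(-15\right) \frac{1}{6765} = - \frac{1}{451}$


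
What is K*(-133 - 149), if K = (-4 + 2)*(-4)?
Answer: -2256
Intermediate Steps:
K = 8 (K = -2*(-4) = 8)
K*(-133 - 149) = 8*(-133 - 149) = 8*(-282) = -2256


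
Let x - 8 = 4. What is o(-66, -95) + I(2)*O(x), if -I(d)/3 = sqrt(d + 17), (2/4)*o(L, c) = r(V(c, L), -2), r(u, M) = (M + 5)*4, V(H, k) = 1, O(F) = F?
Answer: 24 - 36*sqrt(19) ≈ -132.92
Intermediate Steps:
x = 12 (x = 8 + 4 = 12)
r(u, M) = 20 + 4*M (r(u, M) = (5 + M)*4 = 20 + 4*M)
o(L, c) = 24 (o(L, c) = 2*(20 + 4*(-2)) = 2*(20 - 8) = 2*12 = 24)
I(d) = -3*sqrt(17 + d) (I(d) = -3*sqrt(d + 17) = -3*sqrt(17 + d))
o(-66, -95) + I(2)*O(x) = 24 - 3*sqrt(17 + 2)*12 = 24 - 3*sqrt(19)*12 = 24 - 36*sqrt(19)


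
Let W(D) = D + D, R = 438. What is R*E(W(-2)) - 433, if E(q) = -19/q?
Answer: 3295/2 ≈ 1647.5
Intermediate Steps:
W(D) = 2*D
R*E(W(-2)) - 433 = 438*(-19/(2*(-2))) - 433 = 438*(-19/(-4)) - 433 = 438*(-19*(-1/4)) - 433 = 438*(19/4) - 433 = 4161/2 - 433 = 3295/2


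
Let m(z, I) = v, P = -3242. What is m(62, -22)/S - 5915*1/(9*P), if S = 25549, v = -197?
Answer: 145374269/745468722 ≈ 0.19501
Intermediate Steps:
m(z, I) = -197
m(62, -22)/S - 5915*1/(9*P) = -197/25549 - 5915/(9*(-3242)) = -197*1/25549 - 5915/(-29178) = -197/25549 - 5915*(-1/29178) = -197/25549 + 5915/29178 = 145374269/745468722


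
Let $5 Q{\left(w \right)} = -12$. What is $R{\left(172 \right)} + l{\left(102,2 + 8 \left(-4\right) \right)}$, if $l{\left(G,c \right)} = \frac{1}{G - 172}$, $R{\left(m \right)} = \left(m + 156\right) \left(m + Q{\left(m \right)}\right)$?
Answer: $\frac{778803}{14} \approx 55629.0$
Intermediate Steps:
$Q{\left(w \right)} = - \frac{12}{5}$ ($Q{\left(w \right)} = \frac{1}{5} \left(-12\right) = - \frac{12}{5}$)
$R{\left(m \right)} = \left(156 + m\right) \left(- \frac{12}{5} + m\right)$ ($R{\left(m \right)} = \left(m + 156\right) \left(m - \frac{12}{5}\right) = \left(156 + m\right) \left(- \frac{12}{5} + m\right)$)
$l{\left(G,c \right)} = \frac{1}{-172 + G}$
$R{\left(172 \right)} + l{\left(102,2 + 8 \left(-4\right) \right)} = \left(- \frac{1872}{5} + 172^{2} + \frac{768}{5} \cdot 172\right) + \frac{1}{-172 + 102} = \left(- \frac{1872}{5} + 29584 + \frac{132096}{5}\right) + \frac{1}{-70} = \frac{278144}{5} - \frac{1}{70} = \frac{778803}{14}$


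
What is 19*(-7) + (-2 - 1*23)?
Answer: -158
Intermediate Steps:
19*(-7) + (-2 - 1*23) = -133 + (-2 - 23) = -133 - 25 = -158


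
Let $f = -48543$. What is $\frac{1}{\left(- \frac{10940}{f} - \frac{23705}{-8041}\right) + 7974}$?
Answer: $\frac{35484933}{283069463047} \approx 0.00012536$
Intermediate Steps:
$\frac{1}{\left(- \frac{10940}{f} - \frac{23705}{-8041}\right) + 7974} = \frac{1}{\left(- \frac{10940}{-48543} - \frac{23705}{-8041}\right) + 7974} = \frac{1}{\left(\left(-10940\right) \left(- \frac{1}{48543}\right) - - \frac{2155}{731}\right) + 7974} = \frac{1}{\left(\frac{10940}{48543} + \frac{2155}{731}\right) + 7974} = \frac{1}{\frac{112607305}{35484933} + 7974} = \frac{1}{\frac{283069463047}{35484933}} = \frac{35484933}{283069463047}$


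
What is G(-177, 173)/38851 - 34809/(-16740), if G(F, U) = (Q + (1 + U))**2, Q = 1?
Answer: 621675653/216788580 ≈ 2.8677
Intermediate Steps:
G(F, U) = (2 + U)**2 (G(F, U) = (1 + (1 + U))**2 = (2 + U)**2)
G(-177, 173)/38851 - 34809/(-16740) = (2 + 173)**2/38851 - 34809/(-16740) = 175**2*(1/38851) - 34809*(-1/16740) = 30625*(1/38851) + 11603/5580 = 30625/38851 + 11603/5580 = 621675653/216788580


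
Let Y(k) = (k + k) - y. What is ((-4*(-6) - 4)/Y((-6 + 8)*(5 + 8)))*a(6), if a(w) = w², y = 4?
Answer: 15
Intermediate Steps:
Y(k) = -4 + 2*k (Y(k) = (k + k) - 1*4 = 2*k - 4 = -4 + 2*k)
((-4*(-6) - 4)/Y((-6 + 8)*(5 + 8)))*a(6) = ((-4*(-6) - 4)/(-4 + 2*((-6 + 8)*(5 + 8))))*6² = ((24 - 4)/(-4 + 2*(2*13)))*36 = (20/(-4 + 2*26))*36 = (20/(-4 + 52))*36 = (20/48)*36 = (20*(1/48))*36 = (5/12)*36 = 15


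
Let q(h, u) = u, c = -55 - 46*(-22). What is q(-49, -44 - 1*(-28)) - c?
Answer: -973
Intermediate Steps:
c = 957 (c = -55 + 1012 = 957)
q(-49, -44 - 1*(-28)) - c = (-44 - 1*(-28)) - 1*957 = (-44 + 28) - 957 = -16 - 957 = -973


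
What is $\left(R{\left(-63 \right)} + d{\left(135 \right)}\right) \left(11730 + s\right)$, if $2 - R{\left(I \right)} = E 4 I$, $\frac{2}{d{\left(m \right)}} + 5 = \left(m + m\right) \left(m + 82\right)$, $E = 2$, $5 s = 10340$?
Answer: $\frac{409028077576}{58585} \approx 6.9818 \cdot 10^{6}$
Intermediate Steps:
$s = 2068$ ($s = \frac{1}{5} \cdot 10340 = 2068$)
$d{\left(m \right)} = \frac{2}{-5 + 2 m \left(82 + m\right)}$ ($d{\left(m \right)} = \frac{2}{-5 + \left(m + m\right) \left(m + 82\right)} = \frac{2}{-5 + 2 m \left(82 + m\right)}$)
$R{\left(I \right)} = 2 - 8 I$ ($R{\left(I \right)} = 2 - 2 \cdot 4 I = 2 - 8 I$)
$\left(R{\left(-63 \right)} + d{\left(135 \right)}\right) \left(11730 + s\right) = \left(\left(2 - -504\right) + \frac{2}{-5 + 2 \cdot 135^{2} + 164 \cdot 135}\right) \left(11730 + 2068\right) = \left(\left(2 + 504\right) + \frac{2}{-5 + 2 \cdot 18225 + 22140}\right) 13798 = \left(506 + \frac{2}{-5 + 36450 + 22140}\right) 13798 = \left(506 + \frac{2}{58585}\right) 13798 = \frac{29644012}{58585} \cdot 13798 = \frac{409028077576}{58585}$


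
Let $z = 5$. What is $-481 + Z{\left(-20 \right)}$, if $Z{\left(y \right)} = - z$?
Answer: $-486$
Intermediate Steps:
$Z{\left(y \right)} = -5$ ($Z{\left(y \right)} = \left(-1\right) 5 = -5$)
$-481 + Z{\left(-20 \right)} = -481 - 5 = -486$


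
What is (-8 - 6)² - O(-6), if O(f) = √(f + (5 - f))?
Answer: 196 - √5 ≈ 193.76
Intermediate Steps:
O(f) = √5
(-8 - 6)² - O(-6) = (-8 - 6)² - √5 = (-14)² - √5 = 196 - √5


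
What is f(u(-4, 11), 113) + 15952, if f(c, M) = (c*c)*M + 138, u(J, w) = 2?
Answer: 16542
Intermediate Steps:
f(c, M) = 138 + M*c**2 (f(c, M) = c**2*M + 138 = M*c**2 + 138 = 138 + M*c**2)
f(u(-4, 11), 113) + 15952 = (138 + 113*2**2) + 15952 = (138 + 113*4) + 15952 = (138 + 452) + 15952 = 590 + 15952 = 16542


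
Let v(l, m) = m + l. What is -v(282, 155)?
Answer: -437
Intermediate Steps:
v(l, m) = l + m
-v(282, 155) = -(282 + 155) = -1*437 = -437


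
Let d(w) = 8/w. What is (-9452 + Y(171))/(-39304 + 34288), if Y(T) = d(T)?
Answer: 404071/214434 ≈ 1.8844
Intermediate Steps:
Y(T) = 8/T
(-9452 + Y(171))/(-39304 + 34288) = (-9452 + 8/171)/(-39304 + 34288) = (-9452 + 8*(1/171))/(-5016) = (-9452 + 8/171)*(-1/5016) = -1616284/171*(-1/5016) = 404071/214434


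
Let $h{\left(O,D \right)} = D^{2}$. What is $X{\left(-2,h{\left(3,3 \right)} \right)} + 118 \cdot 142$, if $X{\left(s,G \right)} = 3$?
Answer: $16759$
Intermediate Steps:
$X{\left(-2,h{\left(3,3 \right)} \right)} + 118 \cdot 142 = 3 + 118 \cdot 142 = 3 + 16756 = 16759$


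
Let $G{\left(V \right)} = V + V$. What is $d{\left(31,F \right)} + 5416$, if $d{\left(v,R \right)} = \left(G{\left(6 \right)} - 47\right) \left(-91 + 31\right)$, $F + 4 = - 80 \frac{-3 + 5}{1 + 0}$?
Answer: $7516$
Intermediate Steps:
$G{\left(V \right)} = 2 V$
$F = -164$ ($F = -4 - 80 \frac{-3 + 5}{1 + 0} = -4 - 80 \cdot \frac{2}{1} = -4 - 80 \cdot 2 \cdot 1 = -4 - 160 = -164$)
$d{\left(v,R \right)} = 2100$ ($d{\left(v,R \right)} = \left(2 \cdot 6 - 47\right) \left(-91 + 31\right) = \left(12 - 47\right) \left(-60\right) = \left(-35\right) \left(-60\right) = 2100$)
$d{\left(31,F \right)} + 5416 = 2100 + 5416 = 7516$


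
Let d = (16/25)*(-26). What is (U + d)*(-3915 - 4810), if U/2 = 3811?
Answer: -66356766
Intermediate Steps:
U = 7622 (U = 2*3811 = 7622)
d = -416/25 (d = (16*(1/25))*(-26) = (16/25)*(-26) = -416/25 ≈ -16.640)
(U + d)*(-3915 - 4810) = (7622 - 416/25)*(-3915 - 4810) = (190134/25)*(-8725) = -66356766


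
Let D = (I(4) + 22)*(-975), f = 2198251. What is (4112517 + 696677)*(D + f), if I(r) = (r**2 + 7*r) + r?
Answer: 10243588029194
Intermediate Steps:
I(r) = r**2 + 8*r
D = -68250 (D = (4*(8 + 4) + 22)*(-975) = (4*12 + 22)*(-975) = (48 + 22)*(-975) = 70*(-975) = -68250)
(4112517 + 696677)*(D + f) = (4112517 + 696677)*(-68250 + 2198251) = 4809194*2130001 = 10243588029194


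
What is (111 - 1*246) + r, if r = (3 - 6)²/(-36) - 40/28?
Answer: -3827/28 ≈ -136.68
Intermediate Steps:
r = -47/28 (r = (-3)²*(-1/36) - 40*1/28 = 9*(-1/36) - 10/7 = -¼ - 10/7 = -47/28 ≈ -1.6786)
(111 - 1*246) + r = (111 - 1*246) - 47/28 = (111 - 246) - 47/28 = -135 - 47/28 = -3827/28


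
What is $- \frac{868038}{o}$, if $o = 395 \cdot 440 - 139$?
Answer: $- \frac{289346}{57887} \approx -4.9985$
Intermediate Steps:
$o = 173661$ ($o = 173800 - 139 = 173661$)
$- \frac{868038}{o} = - \frac{868038}{173661} = \left(-868038\right) \frac{1}{173661} = - \frac{289346}{57887}$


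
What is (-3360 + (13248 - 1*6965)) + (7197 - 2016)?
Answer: 8104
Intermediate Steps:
(-3360 + (13248 - 1*6965)) + (7197 - 2016) = (-3360 + (13248 - 6965)) + 5181 = (-3360 + 6283) + 5181 = 2923 + 5181 = 8104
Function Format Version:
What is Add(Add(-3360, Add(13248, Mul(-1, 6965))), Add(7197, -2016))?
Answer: 8104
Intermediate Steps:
Add(Add(-3360, Add(13248, Mul(-1, 6965))), Add(7197, -2016)) = Add(Add(-3360, Add(13248, -6965)), 5181) = Add(Add(-3360, 6283), 5181) = Add(2923, 5181) = 8104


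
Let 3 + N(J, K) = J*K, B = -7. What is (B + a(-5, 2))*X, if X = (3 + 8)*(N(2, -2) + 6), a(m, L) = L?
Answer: 55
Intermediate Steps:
N(J, K) = -3 + J*K
X = -11 (X = (3 + 8)*((-3 + 2*(-2)) + 6) = 11*((-3 - 4) + 6) = 11*(-7 + 6) = 11*(-1) = -11)
(B + a(-5, 2))*X = (-7 + 2)*(-11) = -5*(-11) = 55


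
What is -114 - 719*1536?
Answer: -1104498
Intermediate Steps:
-114 - 719*1536 = -114 - 1104384 = -1104498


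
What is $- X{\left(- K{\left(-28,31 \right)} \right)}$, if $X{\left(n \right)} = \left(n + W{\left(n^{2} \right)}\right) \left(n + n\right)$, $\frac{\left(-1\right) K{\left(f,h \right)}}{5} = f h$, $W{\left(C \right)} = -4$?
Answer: $-37705920$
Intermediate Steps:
$K{\left(f,h \right)} = - 5 f h$
$X{\left(n \right)} = 2 n \left(-4 + n\right)$ ($X{\left(n \right)} = \left(n - 4\right) \left(n + n\right) = \left(-4 + n\right) 2 n = 2 n \left(-4 + n\right)$)
$- X{\left(- K{\left(-28,31 \right)} \right)} = - 2 \left(- \left(-5\right) \left(-28\right) 31\right) \left(-4 - \left(-5\right) \left(-28\right) 31\right) = - 2 \left(\left(-1\right) 4340\right) \left(-4 - 4340\right) = - 2 \left(-4340\right) \left(-4 - 4340\right) = - 2 \left(-4340\right) \left(-4344\right) = \left(-1\right) 37705920 = -37705920$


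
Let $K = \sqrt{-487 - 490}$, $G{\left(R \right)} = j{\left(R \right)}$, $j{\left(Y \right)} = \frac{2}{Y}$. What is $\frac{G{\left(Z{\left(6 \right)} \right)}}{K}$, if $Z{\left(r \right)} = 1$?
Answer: $- \frac{2 i \sqrt{977}}{977} \approx - 0.063986 i$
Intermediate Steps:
$G{\left(R \right)} = \frac{2}{R}$
$K = i \sqrt{977}$ ($K = \sqrt{-977} = i \sqrt{977} \approx 31.257 i$)
$\frac{G{\left(Z{\left(6 \right)} \right)}}{K} = \frac{2 \cdot 1^{-1}}{i \sqrt{977}} = 2 \cdot 1 \left(- \frac{i \sqrt{977}}{977}\right) = 2 \left(- \frac{i \sqrt{977}}{977}\right) = - \frac{2 i \sqrt{977}}{977}$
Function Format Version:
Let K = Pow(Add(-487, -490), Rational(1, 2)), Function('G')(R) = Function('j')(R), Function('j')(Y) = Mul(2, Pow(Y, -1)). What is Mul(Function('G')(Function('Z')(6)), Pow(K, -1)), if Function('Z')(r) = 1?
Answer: Mul(Rational(-2, 977), I, Pow(977, Rational(1, 2))) ≈ Mul(-0.063986, I)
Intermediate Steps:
Function('G')(R) = Mul(2, Pow(R, -1))
K = Mul(I, Pow(977, Rational(1, 2))) (K = Pow(-977, Rational(1, 2)) = Mul(I, Pow(977, Rational(1, 2))) ≈ Mul(31.257, I))
Mul(Function('G')(Function('Z')(6)), Pow(K, -1)) = Mul(Mul(2, Pow(1, -1)), Pow(Mul(I, Pow(977, Rational(1, 2))), -1)) = Mul(Mul(2, 1), Mul(Rational(-1, 977), I, Pow(977, Rational(1, 2)))) = Mul(2, Mul(Rational(-1, 977), I, Pow(977, Rational(1, 2)))) = Mul(Rational(-2, 977), I, Pow(977, Rational(1, 2)))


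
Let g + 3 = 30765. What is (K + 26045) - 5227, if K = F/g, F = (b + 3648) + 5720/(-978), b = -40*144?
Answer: 156578092948/7521309 ≈ 20818.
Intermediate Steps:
g = 30762 (g = -3 + 30765 = 30762)
b = -5760
F = -1035628/489 (F = (-5760 + 3648) + 5720/(-978) = -2112 + 5720*(-1/978) = -2112 - 2860/489 = -1035628/489 ≈ -2117.8)
K = -517814/7521309 (K = -1035628/489/30762 = -1035628/489*1/30762 = -517814/7521309 ≈ -0.068846)
(K + 26045) - 5227 = (-517814/7521309 + 26045) - 5227 = 195891975091/7521309 - 5227 = 156578092948/7521309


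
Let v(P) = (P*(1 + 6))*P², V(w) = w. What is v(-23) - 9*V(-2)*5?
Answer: -85079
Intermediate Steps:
v(P) = 7*P³ (v(P) = (P*7)*P² = (7*P)*P² = 7*P³)
v(-23) - 9*V(-2)*5 = 7*(-23)³ - 9*(-2)*5 = 7*(-12167) + 18*5 = -85169 + 90 = -85079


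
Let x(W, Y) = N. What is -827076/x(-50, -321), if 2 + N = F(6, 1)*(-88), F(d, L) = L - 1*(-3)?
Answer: 137846/59 ≈ 2336.4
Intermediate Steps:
F(d, L) = 3 + L (F(d, L) = L + 3 = 3 + L)
N = -354 (N = -2 + (3 + 1)*(-88) = -2 + 4*(-88) = -2 - 352 = -354)
x(W, Y) = -354
-827076/x(-50, -321) = -827076/(-354) = -827076*(-1/354) = 137846/59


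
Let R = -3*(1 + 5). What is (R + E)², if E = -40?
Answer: 3364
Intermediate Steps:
R = -18 (R = -3*6 = -18)
(R + E)² = (-18 - 40)² = (-58)² = 3364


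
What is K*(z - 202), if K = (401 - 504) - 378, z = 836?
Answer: -304954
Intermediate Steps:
K = -481 (K = -103 - 378 = -481)
K*(z - 202) = -481*(836 - 202) = -481*634 = -304954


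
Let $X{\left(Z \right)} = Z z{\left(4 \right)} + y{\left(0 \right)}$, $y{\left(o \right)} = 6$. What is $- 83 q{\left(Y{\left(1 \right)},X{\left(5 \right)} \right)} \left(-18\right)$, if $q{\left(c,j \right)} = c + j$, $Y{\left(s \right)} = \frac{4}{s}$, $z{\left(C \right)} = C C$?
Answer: $134460$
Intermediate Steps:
$z{\left(C \right)} = C^{2}$
$X{\left(Z \right)} = 6 + 16 Z$ ($X{\left(Z \right)} = Z 4^{2} + 6 = Z 16 + 6 = 16 Z + 6 = 6 + 16 Z$)
$- 83 q{\left(Y{\left(1 \right)},X{\left(5 \right)} \right)} \left(-18\right) = - 83 \left(\frac{4}{1} + \left(6 + 16 \cdot 5\right)\right) \left(-18\right) = - 83 \left(4 \cdot 1 + \left(6 + 80\right)\right) \left(-18\right) = - 83 \left(4 + 86\right) \left(-18\right) = \left(-83\right) 90 \left(-18\right) = \left(-7470\right) \left(-18\right) = 134460$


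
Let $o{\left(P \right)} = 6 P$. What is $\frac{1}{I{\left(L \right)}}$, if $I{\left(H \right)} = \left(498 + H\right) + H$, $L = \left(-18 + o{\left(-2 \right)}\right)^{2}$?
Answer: $\frac{1}{2298} \approx 0.00043516$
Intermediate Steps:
$L = 900$ ($L = \left(-18 + 6 \left(-2\right)\right)^{2} = \left(-18 - 12\right)^{2} = \left(-30\right)^{2} = 900$)
$I{\left(H \right)} = 498 + 2 H$
$\frac{1}{I{\left(L \right)}} = \frac{1}{498 + 2 \cdot 900} = \frac{1}{498 + 1800} = \frac{1}{2298}$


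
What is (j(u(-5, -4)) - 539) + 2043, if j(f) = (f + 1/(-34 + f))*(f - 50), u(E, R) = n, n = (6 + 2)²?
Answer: 36007/15 ≈ 2400.5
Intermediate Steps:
n = 64 (n = 8² = 64)
u(E, R) = 64
j(f) = (-50 + f)*(f + 1/(-34 + f)) (j(f) = (f + 1/(-34 + f))*(-50 + f) = (-50 + f)*(f + 1/(-34 + f)))
(j(u(-5, -4)) - 539) + 2043 = ((-50 + 64³ - 84*64² + 1701*64)/(-34 + 64) - 539) + 2043 = ((-50 + 262144 - 84*4096 + 108864)/30 - 539) + 2043 = ((-50 + 262144 - 344064 + 108864)/30 - 539) + 2043 = ((1/30)*26894 - 539) + 2043 = (13447/15 - 539) + 2043 = 5362/15 + 2043 = 36007/15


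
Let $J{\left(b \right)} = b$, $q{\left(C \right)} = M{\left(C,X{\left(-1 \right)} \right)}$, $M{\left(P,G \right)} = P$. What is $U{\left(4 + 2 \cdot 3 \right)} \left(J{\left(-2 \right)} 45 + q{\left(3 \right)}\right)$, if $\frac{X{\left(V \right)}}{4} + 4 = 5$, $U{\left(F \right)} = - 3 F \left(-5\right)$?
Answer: $-13050$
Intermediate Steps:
$U{\left(F \right)} = 15 F$
$X{\left(V \right)} = 4$ ($X{\left(V \right)} = -16 + 4 \cdot 5 = -16 + 20 = 4$)
$q{\left(C \right)} = C$
$U{\left(4 + 2 \cdot 3 \right)} \left(J{\left(-2 \right)} 45 + q{\left(3 \right)}\right) = 15 \left(4 + 2 \cdot 3\right) \left(\left(-2\right) 45 + 3\right) = 15 \left(4 + 6\right) \left(-90 + 3\right) = 15 \cdot 10 \left(-87\right) = 150 \left(-87\right) = -13050$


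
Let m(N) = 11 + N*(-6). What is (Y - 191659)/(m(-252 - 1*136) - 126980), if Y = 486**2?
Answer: -44537/124641 ≈ -0.35732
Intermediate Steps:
Y = 236196
m(N) = 11 - 6*N
(Y - 191659)/(m(-252 - 1*136) - 126980) = (236196 - 191659)/((11 - 6*(-252 - 1*136)) - 126980) = 44537/((11 - 6*(-252 - 136)) - 126980) = 44537/((11 - 6*(-388)) - 126980) = 44537/((11 + 2328) - 126980) = 44537/(2339 - 126980) = 44537/(-124641) = 44537*(-1/124641) = -44537/124641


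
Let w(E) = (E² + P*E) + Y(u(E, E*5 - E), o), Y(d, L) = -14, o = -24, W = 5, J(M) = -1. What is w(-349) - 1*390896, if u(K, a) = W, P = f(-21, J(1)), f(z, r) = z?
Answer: -261780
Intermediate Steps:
P = -21
u(K, a) = 5
w(E) = -14 + E² - 21*E (w(E) = (E² - 21*E) - 14 = -14 + E² - 21*E)
w(-349) - 1*390896 = (-14 + (-349)² - 21*(-349)) - 1*390896 = (-14 + 121801 + 7329) - 390896 = 129116 - 390896 = -261780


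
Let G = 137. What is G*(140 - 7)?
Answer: 18221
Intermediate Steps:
G*(140 - 7) = 137*(140 - 7) = 137*133 = 18221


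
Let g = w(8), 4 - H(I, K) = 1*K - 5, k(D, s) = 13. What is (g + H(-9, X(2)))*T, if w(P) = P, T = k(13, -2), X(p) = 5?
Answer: 156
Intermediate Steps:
T = 13
H(I, K) = 9 - K (H(I, K) = 4 - (1*K - 5) = 4 - (K - 5) = 4 - (-5 + K) = 4 + (5 - K) = 9 - K)
g = 8
(g + H(-9, X(2)))*T = (8 + (9 - 1*5))*13 = (8 + (9 - 5))*13 = (8 + 4)*13 = 12*13 = 156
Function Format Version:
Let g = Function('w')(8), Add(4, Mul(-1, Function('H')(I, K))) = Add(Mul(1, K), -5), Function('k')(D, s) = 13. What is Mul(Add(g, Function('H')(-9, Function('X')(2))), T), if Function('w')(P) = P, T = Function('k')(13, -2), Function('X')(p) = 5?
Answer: 156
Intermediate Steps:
T = 13
Function('H')(I, K) = Add(9, Mul(-1, K)) (Function('H')(I, K) = Add(4, Mul(-1, Add(Mul(1, K), -5))) = Add(4, Mul(-1, Add(K, -5))) = Add(4, Mul(-1, Add(-5, K))) = Add(4, Add(5, Mul(-1, K))) = Add(9, Mul(-1, K)))
g = 8
Mul(Add(g, Function('H')(-9, Function('X')(2))), T) = Mul(Add(8, Add(9, Mul(-1, 5))), 13) = Mul(Add(8, Add(9, -5)), 13) = Mul(Add(8, 4), 13) = Mul(12, 13) = 156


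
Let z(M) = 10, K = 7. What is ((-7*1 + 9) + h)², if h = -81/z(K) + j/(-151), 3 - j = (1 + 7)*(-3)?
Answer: 89889361/2280100 ≈ 39.423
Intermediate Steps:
j = 27 (j = 3 - (1 + 7)*(-3) = 3 - 8*(-3) = 3 - 1*(-24) = 3 + 24 = 27)
h = -12501/1510 (h = -81/10 + 27/(-151) = -81*⅒ + 27*(-1/151) = -81/10 - 27/151 = -12501/1510 ≈ -8.2788)
((-7*1 + 9) + h)² = ((-7*1 + 9) - 12501/1510)² = ((-7 + 9) - 12501/1510)² = (2 - 12501/1510)² = (-9481/1510)² = 89889361/2280100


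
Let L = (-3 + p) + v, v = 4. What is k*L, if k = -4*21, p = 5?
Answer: -504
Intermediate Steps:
L = 6 (L = (-3 + 5) + 4 = 2 + 4 = 6)
k = -84
k*L = -84*6 = -504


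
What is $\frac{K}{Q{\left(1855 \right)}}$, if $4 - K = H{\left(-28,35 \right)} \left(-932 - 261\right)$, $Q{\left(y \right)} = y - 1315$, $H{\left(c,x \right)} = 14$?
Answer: $\frac{8353}{270} \approx 30.937$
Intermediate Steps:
$Q{\left(y \right)} = -1315 + y$
$K = 16706$ ($K = 4 - 14 \left(-932 - 261\right) = 4 - 14 \left(-1193\right) = 4 - -16702 = 4 + 16702 = 16706$)
$\frac{K}{Q{\left(1855 \right)}} = \frac{16706}{-1315 + 1855} = \frac{16706}{540} = 16706 \cdot \frac{1}{540} = \frac{8353}{270}$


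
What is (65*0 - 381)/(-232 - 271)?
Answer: 381/503 ≈ 0.75745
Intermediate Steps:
(65*0 - 381)/(-232 - 271) = (0 - 381)/(-503) = -381*(-1/503) = 381/503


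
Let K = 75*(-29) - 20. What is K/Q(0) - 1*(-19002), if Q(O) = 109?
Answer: 2069023/109 ≈ 18982.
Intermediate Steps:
K = -2195 (K = -2175 - 20 = -2195)
K/Q(0) - 1*(-19002) = -2195/109 - 1*(-19002) = -2195*1/109 + 19002 = -2195/109 + 19002 = 2069023/109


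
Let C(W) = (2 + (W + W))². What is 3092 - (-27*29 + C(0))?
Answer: 3871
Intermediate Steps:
C(W) = (2 + 2*W)²
3092 - (-27*29 + C(0)) = 3092 - (-27*29 + 4*(1 + 0)²) = 3092 - (-783 + 4*1²) = 3092 - (-783 + 4*1) = 3092 - (-783 + 4) = 3092 - 1*(-779) = 3092 + 779 = 3871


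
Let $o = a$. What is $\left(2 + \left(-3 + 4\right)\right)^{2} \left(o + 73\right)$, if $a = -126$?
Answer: $-477$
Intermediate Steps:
$o = -126$
$\left(2 + \left(-3 + 4\right)\right)^{2} \left(o + 73\right) = \left(2 + \left(-3 + 4\right)\right)^{2} \left(-126 + 73\right) = \left(2 + 1\right)^{2} \left(-53\right) = 3^{2} \left(-53\right) = 9 \left(-53\right) = -477$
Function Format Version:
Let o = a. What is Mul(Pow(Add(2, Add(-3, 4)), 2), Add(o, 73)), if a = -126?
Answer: -477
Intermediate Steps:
o = -126
Mul(Pow(Add(2, Add(-3, 4)), 2), Add(o, 73)) = Mul(Pow(Add(2, Add(-3, 4)), 2), Add(-126, 73)) = Mul(Pow(Add(2, 1), 2), -53) = Mul(Pow(3, 2), -53) = Mul(9, -53) = -477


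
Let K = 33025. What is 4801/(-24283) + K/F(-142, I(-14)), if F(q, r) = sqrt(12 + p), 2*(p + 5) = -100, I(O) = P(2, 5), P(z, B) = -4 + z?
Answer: -4801/24283 - 33025*I*sqrt(43)/43 ≈ -0.19771 - 5036.3*I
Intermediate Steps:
I(O) = -2 (I(O) = -4 + 2 = -2)
p = -55 (p = -5 + (1/2)*(-100) = -5 - 50 = -55)
F(q, r) = I*sqrt(43) (F(q, r) = sqrt(12 - 55) = sqrt(-43) = I*sqrt(43))
4801/(-24283) + K/F(-142, I(-14)) = 4801/(-24283) + 33025/((I*sqrt(43))) = 4801*(-1/24283) + 33025*(-I*sqrt(43)/43) = -4801/24283 - 33025*I*sqrt(43)/43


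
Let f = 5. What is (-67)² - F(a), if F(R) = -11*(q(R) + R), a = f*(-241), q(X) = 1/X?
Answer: -10563041/1205 ≈ -8766.0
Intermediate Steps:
a = -1205 (a = 5*(-241) = -1205)
F(R) = -11*R - 11/R (F(R) = -11*(1/R + R) = -11*(R + 1/R) = -11*R - 11/R)
(-67)² - F(a) = (-67)² - (-11*(-1205) - 11/(-1205)) = 4489 - (13255 - 11*(-1/1205)) = 4489 - (13255 + 11/1205) = 4489 - 1*15972286/1205 = 4489 - 15972286/1205 = -10563041/1205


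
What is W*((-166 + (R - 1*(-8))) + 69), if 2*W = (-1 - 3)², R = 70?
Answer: -152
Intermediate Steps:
W = 8 (W = (-1 - 3)²/2 = (½)*(-4)² = (½)*16 = 8)
W*((-166 + (R - 1*(-8))) + 69) = 8*((-166 + (70 - 1*(-8))) + 69) = 8*((-166 + (70 + 8)) + 69) = 8*((-166 + 78) + 69) = 8*(-88 + 69) = 8*(-19) = -152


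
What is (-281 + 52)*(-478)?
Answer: 109462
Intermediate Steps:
(-281 + 52)*(-478) = -229*(-478) = 109462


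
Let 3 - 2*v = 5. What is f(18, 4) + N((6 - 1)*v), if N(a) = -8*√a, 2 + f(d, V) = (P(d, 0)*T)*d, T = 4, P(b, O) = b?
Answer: 1294 - 8*I*√5 ≈ 1294.0 - 17.889*I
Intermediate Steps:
v = -1 (v = 3/2 - ½*5 = 3/2 - 5/2 = -1)
f(d, V) = -2 + 4*d² (f(d, V) = -2 + (d*4)*d = -2 + (4*d)*d = -2 + 4*d²)
f(18, 4) + N((6 - 1)*v) = (-2 + 4*18²) - 8*I*√(6 - 1) = (-2 + 4*324) - 8*I*√5 = (-2 + 1296) - 8*I*√5 = 1294 - 8*I*√5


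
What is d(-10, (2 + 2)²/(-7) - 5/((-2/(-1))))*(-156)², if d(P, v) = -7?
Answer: -170352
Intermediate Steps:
d(-10, (2 + 2)²/(-7) - 5/((-2/(-1))))*(-156)² = -7*(-156)² = -7*24336 = -170352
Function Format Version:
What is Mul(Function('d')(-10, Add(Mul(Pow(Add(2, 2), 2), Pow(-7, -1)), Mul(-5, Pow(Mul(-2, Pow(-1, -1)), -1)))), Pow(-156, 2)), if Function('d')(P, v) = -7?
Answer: -170352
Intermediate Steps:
Mul(Function('d')(-10, Add(Mul(Pow(Add(2, 2), 2), Pow(-7, -1)), Mul(-5, Pow(Mul(-2, Pow(-1, -1)), -1)))), Pow(-156, 2)) = Mul(-7, Pow(-156, 2)) = Mul(-7, 24336) = -170352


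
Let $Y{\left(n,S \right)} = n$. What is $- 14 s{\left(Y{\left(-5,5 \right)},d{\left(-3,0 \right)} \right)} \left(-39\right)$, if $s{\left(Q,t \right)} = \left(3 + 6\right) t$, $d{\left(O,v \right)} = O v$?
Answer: $0$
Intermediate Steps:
$s{\left(Q,t \right)} = 9 t$
$- 14 s{\left(Y{\left(-5,5 \right)},d{\left(-3,0 \right)} \right)} \left(-39\right) = - 14 \cdot 9 \left(\left(-3\right) 0\right) \left(-39\right) = - 14 \cdot 9 \cdot 0 \left(-39\right) = \left(-14\right) 0 \left(-39\right) = 0 \left(-39\right) = 0$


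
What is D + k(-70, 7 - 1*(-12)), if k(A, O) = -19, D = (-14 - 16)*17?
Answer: -529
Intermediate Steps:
D = -510 (D = -30*17 = -510)
D + k(-70, 7 - 1*(-12)) = -510 - 19 = -529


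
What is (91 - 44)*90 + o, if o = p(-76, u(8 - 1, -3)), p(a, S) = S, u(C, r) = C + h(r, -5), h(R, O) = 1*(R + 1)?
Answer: 4235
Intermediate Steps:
h(R, O) = 1 + R (h(R, O) = 1*(1 + R) = 1 + R)
u(C, r) = 1 + C + r (u(C, r) = C + (1 + r) = 1 + C + r)
o = 5 (o = 1 + (8 - 1) - 3 = 1 + 7 - 3 = 5)
(91 - 44)*90 + o = (91 - 44)*90 + 5 = 47*90 + 5 = 4230 + 5 = 4235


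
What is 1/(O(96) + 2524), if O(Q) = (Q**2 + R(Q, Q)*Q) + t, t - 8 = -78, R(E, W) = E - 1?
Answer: 1/20790 ≈ 4.8100e-5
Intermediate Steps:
R(E, W) = -1 + E
t = -70 (t = 8 - 78 = -70)
O(Q) = -70 + Q**2 + Q*(-1 + Q) (O(Q) = (Q**2 + (-1 + Q)*Q) - 70 = (Q**2 + Q*(-1 + Q)) - 70 = -70 + Q**2 + Q*(-1 + Q))
1/(O(96) + 2524) = 1/((-70 - 1*96 + 2*96**2) + 2524) = 1/((-70 - 96 + 2*9216) + 2524) = 1/((-70 - 96 + 18432) + 2524) = 1/(18266 + 2524) = 1/20790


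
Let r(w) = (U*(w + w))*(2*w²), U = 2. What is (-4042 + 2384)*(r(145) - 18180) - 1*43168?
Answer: -40406862728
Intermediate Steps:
r(w) = 8*w³ (r(w) = (2*(w + w))*(2*w²) = (2*(2*w))*(2*w²) = (4*w)*(2*w²) = 8*w³)
(-4042 + 2384)*(r(145) - 18180) - 1*43168 = (-4042 + 2384)*(8*145³ - 18180) - 1*43168 = -1658*(8*3048625 - 18180) - 43168 = -1658*(24389000 - 18180) - 43168 = -1658*24370820 - 43168 = -40406819560 - 43168 = -40406862728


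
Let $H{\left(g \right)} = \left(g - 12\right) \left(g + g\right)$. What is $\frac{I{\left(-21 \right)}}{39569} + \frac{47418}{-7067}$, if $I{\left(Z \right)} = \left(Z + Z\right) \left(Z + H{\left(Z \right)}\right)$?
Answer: $- \frac{2281433952}{279634123} \approx -8.1586$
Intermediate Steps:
$H{\left(g \right)} = 2 g \left(-12 + g\right)$ ($H{\left(g \right)} = \left(-12 + g\right) 2 g = 2 g \left(-12 + g\right)$)
$I{\left(Z \right)} = 2 Z \left(Z + 2 Z \left(-12 + Z\right)\right)$ ($I{\left(Z \right)} = \left(Z + Z\right) \left(Z + 2 Z \left(-12 + Z\right)\right) = 2 Z \left(Z + 2 Z \left(-12 + Z\right)\right)$)
$\frac{I{\left(-21 \right)}}{39569} + \frac{47418}{-7067} = \frac{\left(-21\right)^{2} \left(-46 + 4 \left(-21\right)\right)}{39569} + \frac{47418}{-7067} = 441 \left(-46 - 84\right) \frac{1}{39569} + 47418 \left(- \frac{1}{7067}\right) = 441 \left(-130\right) \frac{1}{39569} - \frac{47418}{7067} = \left(-57330\right) \frac{1}{39569} - \frac{47418}{7067} = - \frac{57330}{39569} - \frac{47418}{7067} = - \frac{2281433952}{279634123}$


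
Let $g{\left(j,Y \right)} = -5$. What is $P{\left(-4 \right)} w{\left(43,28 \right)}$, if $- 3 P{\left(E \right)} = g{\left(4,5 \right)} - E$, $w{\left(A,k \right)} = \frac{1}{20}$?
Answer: $\frac{1}{60} \approx 0.016667$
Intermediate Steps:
$w{\left(A,k \right)} = \frac{1}{20}$
$P{\left(E \right)} = \frac{5}{3} + \frac{E}{3}$ ($P{\left(E \right)} = - \frac{-5 - E}{3} = \frac{5}{3} + \frac{E}{3}$)
$P{\left(-4 \right)} w{\left(43,28 \right)} = \left(\frac{5}{3} + \frac{1}{3} \left(-4\right)\right) \frac{1}{20} = \left(\frac{5}{3} - \frac{4}{3}\right) \frac{1}{20} = \frac{1}{3} \cdot \frac{1}{20} = \frac{1}{60}$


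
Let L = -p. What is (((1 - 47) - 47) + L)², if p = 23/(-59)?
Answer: 29855296/3481 ≈ 8576.6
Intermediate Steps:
p = -23/59 (p = 23*(-1/59) = -23/59 ≈ -0.38983)
L = 23/59 (L = -1*(-23/59) = 23/59 ≈ 0.38983)
(((1 - 47) - 47) + L)² = (((1 - 47) - 47) + 23/59)² = ((-46 - 47) + 23/59)² = (-93 + 23/59)² = (-5464/59)² = 29855296/3481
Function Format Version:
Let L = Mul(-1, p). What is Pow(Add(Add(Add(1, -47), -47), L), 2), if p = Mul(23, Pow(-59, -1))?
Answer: Rational(29855296, 3481) ≈ 8576.6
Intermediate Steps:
p = Rational(-23, 59) (p = Mul(23, Rational(-1, 59)) = Rational(-23, 59) ≈ -0.38983)
L = Rational(23, 59) (L = Mul(-1, Rational(-23, 59)) = Rational(23, 59) ≈ 0.38983)
Pow(Add(Add(Add(1, -47), -47), L), 2) = Pow(Add(Add(Add(1, -47), -47), Rational(23, 59)), 2) = Pow(Add(Add(-46, -47), Rational(23, 59)), 2) = Pow(Add(-93, Rational(23, 59)), 2) = Pow(Rational(-5464, 59), 2) = Rational(29855296, 3481)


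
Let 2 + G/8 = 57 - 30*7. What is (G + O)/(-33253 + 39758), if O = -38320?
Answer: -7912/1301 ≈ -6.0815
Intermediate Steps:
G = -1240 (G = -16 + 8*(57 - 30*7) = -16 + 8*(57 - 210) = -16 + 8*(-153) = -16 - 1224 = -1240)
(G + O)/(-33253 + 39758) = (-1240 - 38320)/(-33253 + 39758) = -39560/6505 = -39560*1/6505 = -7912/1301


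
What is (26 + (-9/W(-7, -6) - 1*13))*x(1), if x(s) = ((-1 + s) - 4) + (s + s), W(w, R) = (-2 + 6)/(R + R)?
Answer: -80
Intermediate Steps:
W(w, R) = 2/R (W(w, R) = 4/((2*R)) = 4*(1/(2*R)) = 2/R)
x(s) = -5 + 3*s (x(s) = (-5 + s) + 2*s = -5 + 3*s)
(26 + (-9/W(-7, -6) - 1*13))*x(1) = (26 + (-9/(2/(-6)) - 1*13))*(-5 + 3*1) = (26 + (-9/(2*(-⅙)) - 13))*(-5 + 3) = (26 + (-9/(-⅓) - 13))*(-2) = (26 + (-9*(-3) - 13))*(-2) = (26 + (27 - 13))*(-2) = (26 + 14)*(-2) = 40*(-2) = -80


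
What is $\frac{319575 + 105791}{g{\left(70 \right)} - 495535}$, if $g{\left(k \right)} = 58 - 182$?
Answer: $- \frac{425366}{495659} \approx -0.85818$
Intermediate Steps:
$g{\left(k \right)} = -124$ ($g{\left(k \right)} = 58 - 182 = -124$)
$\frac{319575 + 105791}{g{\left(70 \right)} - 495535} = \frac{319575 + 105791}{-124 - 495535} = \frac{425366}{-495659} = 425366 \left(- \frac{1}{495659}\right) = - \frac{425366}{495659}$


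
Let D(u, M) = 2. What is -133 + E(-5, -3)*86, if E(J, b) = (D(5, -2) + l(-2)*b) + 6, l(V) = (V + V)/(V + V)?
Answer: 297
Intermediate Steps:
l(V) = 1 (l(V) = (2*V)/((2*V)) = (2*V)*(1/(2*V)) = 1)
E(J, b) = 8 + b (E(J, b) = (2 + 1*b) + 6 = (2 + b) + 6 = 8 + b)
-133 + E(-5, -3)*86 = -133 + (8 - 3)*86 = -133 + 5*86 = -133 + 430 = 297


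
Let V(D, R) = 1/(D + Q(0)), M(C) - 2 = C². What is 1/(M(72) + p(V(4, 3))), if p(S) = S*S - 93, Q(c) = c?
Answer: 16/81489 ≈ 0.00019635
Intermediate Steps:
M(C) = 2 + C²
V(D, R) = 1/D (V(D, R) = 1/(D + 0) = 1/D)
p(S) = -93 + S² (p(S) = S² - 93 = -93 + S²)
1/(M(72) + p(V(4, 3))) = 1/((2 + 72²) + (-93 + (1/4)²)) = 1/((2 + 5184) + (-93 + (¼)²)) = 1/(5186 + (-93 + 1/16)) = 1/(5186 - 1487/16) = 1/(81489/16) = 16/81489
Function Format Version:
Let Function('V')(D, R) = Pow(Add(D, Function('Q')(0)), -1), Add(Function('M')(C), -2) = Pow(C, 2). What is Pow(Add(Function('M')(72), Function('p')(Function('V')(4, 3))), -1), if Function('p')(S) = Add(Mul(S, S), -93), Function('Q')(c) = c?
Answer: Rational(16, 81489) ≈ 0.00019635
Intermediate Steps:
Function('M')(C) = Add(2, Pow(C, 2))
Function('V')(D, R) = Pow(D, -1) (Function('V')(D, R) = Pow(Add(D, 0), -1) = Pow(D, -1))
Function('p')(S) = Add(-93, Pow(S, 2)) (Function('p')(S) = Add(Pow(S, 2), -93) = Add(-93, Pow(S, 2)))
Pow(Add(Function('M')(72), Function('p')(Function('V')(4, 3))), -1) = Pow(Add(Add(2, Pow(72, 2)), Add(-93, Pow(Pow(4, -1), 2))), -1) = Pow(Add(Add(2, 5184), Add(-93, Pow(Rational(1, 4), 2))), -1) = Pow(Add(5186, Add(-93, Rational(1, 16))), -1) = Pow(Add(5186, Rational(-1487, 16)), -1) = Pow(Rational(81489, 16), -1) = Rational(16, 81489)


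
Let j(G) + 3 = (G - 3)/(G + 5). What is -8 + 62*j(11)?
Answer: -163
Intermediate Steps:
j(G) = -3 + (-3 + G)/(5 + G) (j(G) = -3 + (G - 3)/(G + 5) = -3 + (-3 + G)/(5 + G))
-8 + 62*j(11) = -8 + 62*(2*(-9 - 1*11)/(5 + 11)) = -8 + 62*(2*(-9 - 11)/16) = -8 + 62*(2*(1/16)*(-20)) = -8 + 62*(-5/2) = -8 - 155 = -163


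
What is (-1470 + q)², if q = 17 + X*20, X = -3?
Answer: 2289169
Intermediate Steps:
q = -43 (q = 17 - 3*20 = 17 - 60 = -43)
(-1470 + q)² = (-1470 - 43)² = (-1513)² = 2289169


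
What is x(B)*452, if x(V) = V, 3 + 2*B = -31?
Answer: -7684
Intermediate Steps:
B = -17 (B = -3/2 + (1/2)*(-31) = -3/2 - 31/2 = -17)
x(B)*452 = -17*452 = -7684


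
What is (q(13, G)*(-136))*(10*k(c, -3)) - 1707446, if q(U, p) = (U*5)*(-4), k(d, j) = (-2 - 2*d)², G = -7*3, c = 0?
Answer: -293046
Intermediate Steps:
G = -21
q(U, p) = -20*U (q(U, p) = (5*U)*(-4) = -20*U)
(q(13, G)*(-136))*(10*k(c, -3)) - 1707446 = (-20*13*(-136))*(10*(4*(1 + 0)²)) - 1707446 = (-260*(-136))*(10*(4*1²)) - 1707446 = 35360*(10*(4*1)) - 1707446 = 35360*(10*4) - 1707446 = 35360*40 - 1707446 = 1414400 - 1707446 = -293046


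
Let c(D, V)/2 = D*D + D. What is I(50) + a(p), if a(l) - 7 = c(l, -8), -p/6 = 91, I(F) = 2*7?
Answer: 595161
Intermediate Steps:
I(F) = 14
p = -546 (p = -6*91 = -546)
c(D, V) = 2*D + 2*D² (c(D, V) = 2*(D*D + D) = 2*(D² + D) = 2*(D + D²) = 2*D + 2*D²)
a(l) = 7 + 2*l*(1 + l)
I(50) + a(p) = 14 + (7 + 2*(-546)*(1 - 546)) = 14 + (7 + 2*(-546)*(-545)) = 14 + (7 + 595140) = 14 + 595147 = 595161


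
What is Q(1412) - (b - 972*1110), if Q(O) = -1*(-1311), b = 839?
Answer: 1079392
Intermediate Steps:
Q(O) = 1311
Q(1412) - (b - 972*1110) = 1311 - (839 - 972*1110) = 1311 - (839 - 1078920) = 1311 - 1*(-1078081) = 1311 + 1078081 = 1079392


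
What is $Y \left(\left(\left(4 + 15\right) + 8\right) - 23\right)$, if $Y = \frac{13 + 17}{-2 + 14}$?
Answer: $10$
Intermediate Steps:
$Y = \frac{5}{2}$ ($Y = \frac{30}{12} = 30 \cdot \frac{1}{12} = \frac{5}{2} \approx 2.5$)
$Y \left(\left(\left(4 + 15\right) + 8\right) - 23\right) = \frac{5 \left(\left(\left(4 + 15\right) + 8\right) - 23\right)}{2} = \frac{5 \left(\left(19 + 8\right) - 23\right)}{2} = \frac{5 \left(27 - 23\right)}{2} = \frac{5}{2} \cdot 4 = 10$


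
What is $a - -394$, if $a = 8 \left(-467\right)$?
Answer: $-3342$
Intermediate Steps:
$a = -3736$
$a - -394 = -3736 - -394 = -3736 + \left(-1745 + 2139\right) = -3736 + 394 = -3342$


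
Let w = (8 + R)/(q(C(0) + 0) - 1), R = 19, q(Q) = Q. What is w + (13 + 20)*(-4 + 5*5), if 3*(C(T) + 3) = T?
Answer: 2745/4 ≈ 686.25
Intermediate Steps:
C(T) = -3 + T/3
w = -27/4 (w = (8 + 19)/(((-3 + (⅓)*0) + 0) - 1) = 27/(((-3 + 0) + 0) - 1) = 27/((-3 + 0) - 1) = 27/(-3 - 1) = 27/(-4) = 27*(-¼) = -27/4 ≈ -6.7500)
w + (13 + 20)*(-4 + 5*5) = -27/4 + (13 + 20)*(-4 + 5*5) = -27/4 + 33*(-4 + 25) = -27/4 + 33*21 = -27/4 + 693 = 2745/4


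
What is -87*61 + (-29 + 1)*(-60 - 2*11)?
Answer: -3011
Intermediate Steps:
-87*61 + (-29 + 1)*(-60 - 2*11) = -5307 - 28*(-60 - 22) = -5307 - 28*(-82) = -5307 + 2296 = -3011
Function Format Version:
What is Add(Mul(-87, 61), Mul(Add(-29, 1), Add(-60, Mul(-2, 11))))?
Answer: -3011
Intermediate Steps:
Add(Mul(-87, 61), Mul(Add(-29, 1), Add(-60, Mul(-2, 11)))) = Add(-5307, Mul(-28, Add(-60, -22))) = Add(-5307, Mul(-28, -82)) = Add(-5307, 2296) = -3011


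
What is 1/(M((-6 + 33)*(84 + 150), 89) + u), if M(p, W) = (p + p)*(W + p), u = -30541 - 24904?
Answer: 1/80903407 ≈ 1.2360e-8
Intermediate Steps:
u = -55445
M(p, W) = 2*p*(W + p) (M(p, W) = (2*p)*(W + p) = 2*p*(W + p))
1/(M((-6 + 33)*(84 + 150), 89) + u) = 1/(2*((-6 + 33)*(84 + 150))*(89 + (-6 + 33)*(84 + 150)) - 55445) = 1/(2*(27*234)*(89 + 27*234) - 55445) = 1/(2*6318*(89 + 6318) - 55445) = 1/(2*6318*6407 - 55445) = 1/(80958852 - 55445) = 1/80903407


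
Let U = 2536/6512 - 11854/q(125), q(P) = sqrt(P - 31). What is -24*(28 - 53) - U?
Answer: 488083/814 + 5927*sqrt(94)/47 ≈ 1822.3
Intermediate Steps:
q(P) = sqrt(-31 + P)
U = 317/814 - 5927*sqrt(94)/47 (U = 2536/6512 - 11854/sqrt(-31 + 125) = 2536*(1/6512) - 11854*sqrt(94)/94 = 317/814 - 5927*sqrt(94)/47 ≈ -1222.3)
-24*(28 - 53) - U = -24*(28 - 53) - (317/814 - 5927*sqrt(94)/47) = -24*(-25) + (-317/814 + 5927*sqrt(94)/47) = 600 + (-317/814 + 5927*sqrt(94)/47) = 488083/814 + 5927*sqrt(94)/47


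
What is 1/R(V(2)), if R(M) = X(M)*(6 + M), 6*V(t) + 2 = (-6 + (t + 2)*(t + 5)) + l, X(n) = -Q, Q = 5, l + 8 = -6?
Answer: -1/35 ≈ -0.028571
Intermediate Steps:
l = -14 (l = -8 - 6 = -14)
X(n) = -5 (X(n) = -1*5 = -5)
V(t) = -11/3 + (2 + t)*(5 + t)/6 (V(t) = -1/3 + ((-6 + (t + 2)*(t + 5)) - 14)/6 = -1/3 + ((-6 + (2 + t)*(5 + t)) - 14)/6 = -1/3 + (-20 + (2 + t)*(5 + t))/6 = -1/3 + (-10/3 + (2 + t)*(5 + t)/6) = -11/3 + (2 + t)*(5 + t)/6)
R(M) = -30 - 5*M (R(M) = -5*(6 + M) = -30 - 5*M)
1/R(V(2)) = 1/(-30 - 5*(-2 + (1/6)*2**2 + (7/6)*2)) = 1/(-30 - 5*(-2 + (1/6)*4 + 7/3)) = 1/(-30 - 5*(-2 + 2/3 + 7/3)) = 1/(-30 - 5*1) = 1/(-30 - 5) = 1/(-35) = -1/35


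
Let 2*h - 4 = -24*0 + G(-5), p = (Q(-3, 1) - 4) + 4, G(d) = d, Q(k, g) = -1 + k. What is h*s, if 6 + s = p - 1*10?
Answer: 10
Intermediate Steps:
p = -4 (p = ((-1 - 3) - 4) + 4 = (-4 - 4) + 4 = -8 + 4 = -4)
h = -1/2 (h = 2 + (-24*0 - 5)/2 = 2 + (0 - 5)/2 = 2 + (1/2)*(-5) = 2 - 5/2 = -1/2 ≈ -0.50000)
s = -20 (s = -6 + (-4 - 1*10) = -6 + (-4 - 10) = -6 - 14 = -20)
h*s = -1/2*(-20) = 10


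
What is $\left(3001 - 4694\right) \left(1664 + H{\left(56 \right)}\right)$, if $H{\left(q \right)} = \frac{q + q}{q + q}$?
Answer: $-2818845$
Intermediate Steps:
$H{\left(q \right)} = 1$ ($H{\left(q \right)} = \frac{2 q}{2 q} = 2 q \frac{1}{2 q} = 1$)
$\left(3001 - 4694\right) \left(1664 + H{\left(56 \right)}\right) = \left(3001 - 4694\right) \left(1664 + 1\right) = \left(-1693\right) 1665 = -2818845$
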